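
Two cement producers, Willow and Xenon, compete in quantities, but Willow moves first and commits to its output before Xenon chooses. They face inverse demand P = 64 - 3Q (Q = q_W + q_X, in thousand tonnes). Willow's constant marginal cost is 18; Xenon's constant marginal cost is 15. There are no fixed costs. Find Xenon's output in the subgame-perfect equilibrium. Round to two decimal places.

4.58

Solve by backward induction. Given q_W, the follower Xenon maximises π_X = (64 - 3q_W - 3q_X)q_X - 15q_X.
Follower FOC: 49 - 3q_W - 6q_X = 0, so q_X(q_W) = (49 - 3q_W)/6.
The leader anticipates this reaction. Substituting into P = 64 - 3Q gives P = 79/2 - (3/2)q_W, so π_W = (79/2 - (3/2)q_W)q_W - 18q_W.
The leader's first-order condition 43/2 - 3q_W = 0 yields q_W = 43/6.
Then q_X = (49 - 3·(43/6))/6 = 55/12.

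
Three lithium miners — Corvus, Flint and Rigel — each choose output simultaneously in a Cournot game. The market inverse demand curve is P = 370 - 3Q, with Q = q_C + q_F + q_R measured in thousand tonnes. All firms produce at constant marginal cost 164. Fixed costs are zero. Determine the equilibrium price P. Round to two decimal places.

215.50

Each firm earns π_i = (370 - 3Q)q_i - 164q_i.
First-order condition (treating rivals' output as given): 206 - 6q_i - 3·Σ_{j≠i} q_j = 0.
By symmetry each firm produces the same amount; substituting Σ_{j≠i} q_j = 2q_i yields q_i = 206/12 = 103/6.
Total output Q = 103/2, so price P = 370 - 3·(103/2) = 431/2.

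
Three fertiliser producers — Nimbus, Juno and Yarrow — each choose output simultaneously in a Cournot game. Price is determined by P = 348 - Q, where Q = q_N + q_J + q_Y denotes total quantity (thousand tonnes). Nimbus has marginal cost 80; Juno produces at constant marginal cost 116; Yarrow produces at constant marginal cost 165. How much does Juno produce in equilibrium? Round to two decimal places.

61.25

Nimbus's profit: π_N = (348 - Q)q_N - (80q_N). Setting ∂π_N/∂q_N = 0: 268 - 2q_N - (q_J + q_Y) = 0.
Juno's profit: π_J = (348 - Q)q_J - (116q_J). Setting ∂π_J/∂q_J = 0: 232 - 2q_J - (q_N + q_Y) = 0.
Yarrow's first-order condition: 183 - 2q_Y - (q_N + q_J) = 0.
Adding the 3 first-order conditions: 683 − 4Q = 0, so Q = 683/4.
Back-substituting: q_N = (268 − 683/4) = 389/4, q_J = (232 − 683/4) = 245/4, q_Y = (183 − 683/4) = 49/4.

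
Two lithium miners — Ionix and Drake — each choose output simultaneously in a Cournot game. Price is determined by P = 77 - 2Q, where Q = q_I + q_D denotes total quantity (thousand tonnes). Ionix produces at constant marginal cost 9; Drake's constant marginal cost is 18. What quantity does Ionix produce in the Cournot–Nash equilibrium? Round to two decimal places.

Ionix's profit: π_I = (77 - 2Q)q_I - (9q_I). Setting ∂π_I/∂q_I = 0: 68 - 4q_I - 2(q_D) = 0.
Drake's first-order condition: 59 - 4q_D - 2(q_I) = 0.
So q_I = (68 - 2q_D)/4 and q_D = (59 - 2q_I)/4.
Substituting one into the other gives q_I = 77/6 and q_D = 25/3.

12.83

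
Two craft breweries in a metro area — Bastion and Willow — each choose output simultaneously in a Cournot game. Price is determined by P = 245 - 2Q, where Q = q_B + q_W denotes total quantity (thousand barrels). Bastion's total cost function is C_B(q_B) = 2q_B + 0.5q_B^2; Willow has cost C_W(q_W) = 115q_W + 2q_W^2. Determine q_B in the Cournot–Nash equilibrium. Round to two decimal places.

Bastion's profit: π_B = (245 - 2Q)q_B - (2q_B + (1/2)q_B²). Setting ∂π_B/∂q_B = 0: 243 - 5q_B - 2(q_W) = 0.
Willow's first-order condition: 130 - 8q_W - 2(q_B) = 0.
Rearranging gives the reaction functions q_B = (243 - 2q_W)/5 and q_W = (130 - 2q_B)/8.
Substituting one into the other gives q_B = 421/9 and q_W = 41/9.

46.78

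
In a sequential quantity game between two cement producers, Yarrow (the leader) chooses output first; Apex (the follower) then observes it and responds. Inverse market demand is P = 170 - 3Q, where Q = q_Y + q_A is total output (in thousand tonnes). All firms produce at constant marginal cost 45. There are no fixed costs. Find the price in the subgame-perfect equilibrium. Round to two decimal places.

76.25

The follower Apex best-responds to any q_Y: π_A = (170 - 3Q)q_A - 45q_A.
∂π_A/∂q_A = 125 - 3q_Y - 6q_A = 0 gives the reaction function q_A = (125 - 3q_Y)/6.
The leader anticipates this reaction. Substituting into P = 170 - 3Q gives P = 215/2 - (3/2)q_Y, so π_Y = (215/2 - (3/2)q_Y)q_Y - 45q_Y.
The leader's first-order condition 125/2 - 3q_Y = 0 yields q_Y = 125/6.
Then q_A = (125 - 3·(125/6))/6 = 125/12.
Total output Q = 125/4, so price P = 170 - 3·(125/4) = 305/4.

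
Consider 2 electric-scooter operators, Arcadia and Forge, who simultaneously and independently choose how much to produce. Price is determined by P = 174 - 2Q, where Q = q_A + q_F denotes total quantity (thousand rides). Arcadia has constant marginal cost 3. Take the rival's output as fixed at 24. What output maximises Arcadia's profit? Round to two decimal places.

30.75

With the rival's output fixed at 24, Arcadia's profit is π_A = (174 - 2·24 - 2q_A)q_A - (3q_A) = (126 - 2q_A)q_A - (3q_A).
∂π_A/∂q_A = 123 - 4q_A = 0, so q_A = 123/4.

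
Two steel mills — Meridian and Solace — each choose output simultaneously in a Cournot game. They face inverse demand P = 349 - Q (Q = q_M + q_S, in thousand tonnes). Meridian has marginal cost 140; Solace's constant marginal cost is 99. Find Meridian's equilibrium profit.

Meridian's profit: π_M = (349 - Q)q_M - (140q_M). Setting ∂π_M/∂q_M = 0: 209 - 2q_M - (q_S) = 0.
Solace's profit: π_S = (349 - Q)q_S - (99q_S). Setting ∂π_S/∂q_S = 0: 250 - 2q_S - (q_M) = 0.
So q_M = (209 - q_S)/2 and q_S = (250 - q_M)/2.
Solving the pair: q_M = 56, q_S = 97.
Price P = 349 - 153 = 196.
Meridian's profit: (196 - 140)·56 = 3136.

3136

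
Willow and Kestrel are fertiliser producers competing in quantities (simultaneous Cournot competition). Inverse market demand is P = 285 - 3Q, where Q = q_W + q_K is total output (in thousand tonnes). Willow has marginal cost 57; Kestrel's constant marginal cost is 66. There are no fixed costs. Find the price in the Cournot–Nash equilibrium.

Willow's profit: π_W = (285 - 3Q)q_W - (57q_W). Setting ∂π_W/∂q_W = 0: 228 - 6q_W - 3(q_K) = 0.
Kestrel's first-order condition: 219 - 6q_K - 3(q_W) = 0.
So q_W = (228 - 3q_K)/6 and q_K = (219 - 3q_W)/6.
Solving the pair: q_W = 79/3, q_K = 70/3.
Total output Q = 149/3, so price P = 285 - 3·(149/3) = 136.

136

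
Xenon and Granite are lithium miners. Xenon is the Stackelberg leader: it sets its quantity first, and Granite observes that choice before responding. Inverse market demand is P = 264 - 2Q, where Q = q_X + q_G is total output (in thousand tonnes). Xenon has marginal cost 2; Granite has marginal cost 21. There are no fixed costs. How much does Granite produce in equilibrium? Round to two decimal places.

25.63

Solve by backward induction. Given q_X, the follower Granite maximises π_G = (264 - 2q_X - 2q_G)q_G - 21q_G.
Setting the follower's marginal profit to zero, 243 - 2q_X - 4q_G = 0, i.e. q_G = (243 - 2q_X)/4.
The leader anticipates this reaction. Substituting into P = 264 - 2Q gives P = 285/2 - q_X, so π_X = (285/2 - q_X)q_X - 2q_X.
The leader's first-order condition 281/2 - 2q_X = 0 yields q_X = 281/4.
Then q_G = (243 - 2·(281/4))/4 = 205/8.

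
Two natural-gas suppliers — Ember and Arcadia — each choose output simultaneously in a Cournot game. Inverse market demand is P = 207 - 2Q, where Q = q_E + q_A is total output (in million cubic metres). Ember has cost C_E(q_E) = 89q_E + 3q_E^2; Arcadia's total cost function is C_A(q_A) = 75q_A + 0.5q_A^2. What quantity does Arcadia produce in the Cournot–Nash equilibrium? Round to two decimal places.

23.57

Ember's profit: π_E = (207 - 2Q)q_E - (89q_E + 3q_E²). Setting ∂π_E/∂q_E = 0: 118 - 10q_E - 2(q_A) = 0.
Arcadia's profit: π_A = (207 - 2Q)q_A - (75q_A + (1/2)q_A²). Setting ∂π_A/∂q_A = 0: 132 - 5q_A - 2(q_E) = 0.
Best responses: q_E = (118 - 2q_A)/10, q_A = (132 - 2q_E)/5.
Substituting one into the other gives q_E = 163/23 and q_A = 542/23.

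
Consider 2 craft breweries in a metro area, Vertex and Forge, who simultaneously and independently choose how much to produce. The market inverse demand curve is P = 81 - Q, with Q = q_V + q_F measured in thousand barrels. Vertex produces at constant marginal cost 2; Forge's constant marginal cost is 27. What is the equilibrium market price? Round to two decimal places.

36.67

Vertex's profit: π_V = (81 - Q)q_V - (2q_V). Setting ∂π_V/∂q_V = 0: 79 - 2q_V - (q_F) = 0.
Forge's first-order condition: 54 - 2q_F - (q_V) = 0.
So q_V = (79 - q_F)/2 and q_F = (54 - q_V)/2.
Solving the pair: q_V = 104/3, q_F = 29/3.
Total output Q = 133/3, so price P = 81 - 133/3 = 110/3.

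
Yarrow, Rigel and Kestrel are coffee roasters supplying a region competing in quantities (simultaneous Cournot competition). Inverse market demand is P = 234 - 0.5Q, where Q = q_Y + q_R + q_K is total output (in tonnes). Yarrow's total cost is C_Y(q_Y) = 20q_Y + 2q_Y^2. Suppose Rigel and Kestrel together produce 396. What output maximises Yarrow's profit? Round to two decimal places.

With rivals' combined output fixed at 396, Yarrow's profit is π_Y = (234 - (1/2)·396 - (1/2)q_Y)q_Y - (20q_Y + 2q_Y²) = (36 - (1/2)q_Y)q_Y - (20q_Y + 2q_Y²).
∂π_Y/∂q_Y = 16 - 5q_Y = 0, so q_Y = 16/5.

3.20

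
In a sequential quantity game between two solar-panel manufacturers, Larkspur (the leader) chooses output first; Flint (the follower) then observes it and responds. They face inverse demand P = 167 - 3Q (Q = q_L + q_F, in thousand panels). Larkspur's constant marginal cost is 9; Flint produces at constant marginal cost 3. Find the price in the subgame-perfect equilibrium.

Solve by backward induction. Given q_L, the follower Flint maximises π_F = (167 - 3q_L - 3q_F)q_F - 3q_F.
Setting the follower's marginal profit to zero, 164 - 3q_L - 6q_F = 0, i.e. q_F = (164 - 3q_L)/6.
The leader anticipates this reaction. Substituting into P = 167 - 3Q gives P = 85 - (3/2)q_L, so π_L = (85 - (3/2)q_L)q_L - 9q_L.
The leader's first-order condition 76 - 3q_L = 0 yields q_L = 76/3.
Then q_F = (164 - 3·(76/3))/6 = 44/3.
Total output Q = 40, so price P = 167 - 3·40 = 47.

47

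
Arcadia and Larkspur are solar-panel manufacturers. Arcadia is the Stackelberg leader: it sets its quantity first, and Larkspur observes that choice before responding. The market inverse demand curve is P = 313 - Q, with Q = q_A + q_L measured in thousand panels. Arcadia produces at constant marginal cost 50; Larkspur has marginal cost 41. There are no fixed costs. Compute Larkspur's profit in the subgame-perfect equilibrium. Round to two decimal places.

5256.25

Solve by backward induction. Given q_A, the follower Larkspur maximises π_L = (313 - q_A - q_L)q_L - 41q_L.
Setting the follower's marginal profit to zero, 272 - q_A - 2q_L = 0, i.e. q_L = (272 - q_A)/2.
Arcadia substitutes q_L(q_A) into its own profit: π_A = q_A(313 - q_A - (272 - q_A)/2) - 50q_A = (177 - (1/2)q_A)q_A - 50q_A.
Leader FOC: 127 - q_A = 0, so q_A = 127.
Then q_L = (272 - 127)/2 = 145/2.
Price P = 313 - 399/2 = 227/2.
Larkspur's profit: (227/2 - 41)·(145/2) = 5256.2500.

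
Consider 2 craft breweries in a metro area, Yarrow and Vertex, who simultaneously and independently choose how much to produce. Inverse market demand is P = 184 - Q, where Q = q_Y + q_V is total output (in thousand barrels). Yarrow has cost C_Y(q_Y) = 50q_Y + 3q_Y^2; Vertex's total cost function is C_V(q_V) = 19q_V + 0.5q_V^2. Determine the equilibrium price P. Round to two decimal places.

122.13

Yarrow's profit: π_Y = (184 - Q)q_Y - (50q_Y + 3q_Y²). Setting ∂π_Y/∂q_Y = 0: 134 - 8q_Y - (q_V) = 0.
Vertex's first-order condition: 165 - 3q_V - (q_Y) = 0.
So q_Y = (134 - q_V)/8 and q_V = (165 - q_Y)/3.
Solving the pair: q_Y = 237/23, q_V = 1186/23.
Total output Q = 1423/23, so price P = 184 - 1423/23 = 122.1304.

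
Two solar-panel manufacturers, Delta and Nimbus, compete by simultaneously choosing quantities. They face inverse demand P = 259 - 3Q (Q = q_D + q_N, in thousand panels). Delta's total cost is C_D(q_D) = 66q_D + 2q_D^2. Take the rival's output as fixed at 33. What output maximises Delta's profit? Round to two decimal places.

With the rival's output fixed at 33, Delta's profit is π_D = (259 - 3·33 - 3q_D)q_D - (66q_D + 2q_D²) = (160 - 3q_D)q_D - (66q_D + 2q_D²).
∂π_D/∂q_D = 94 - 10q_D = 0, so q_D = 47/5.

9.40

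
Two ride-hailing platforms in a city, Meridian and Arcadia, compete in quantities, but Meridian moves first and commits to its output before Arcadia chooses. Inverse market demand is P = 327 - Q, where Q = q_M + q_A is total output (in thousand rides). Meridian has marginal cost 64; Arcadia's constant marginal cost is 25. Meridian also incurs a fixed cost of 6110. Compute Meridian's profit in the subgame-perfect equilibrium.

162

Solve by backward induction. Given q_M, the follower Arcadia maximises π_A = (327 - q_M - q_A)q_A - 25q_A.
Follower FOC: 302 - q_M - 2q_A = 0, so q_A(q_M) = (302 - q_M)/2.
The leader anticipates this reaction. Substituting into P = 327 - Q gives P = 176 - (1/2)q_M, so π_M = (176 - (1/2)q_M)q_M - 64q_M.
The leader's first-order condition 112 - q_M = 0 yields q_M = 112.
Then q_A = (302 - 112)/2 = 95.
Price P = 327 - 207 = 120.
Meridian's profit: (120 - 64)·112 - 6110 = 162.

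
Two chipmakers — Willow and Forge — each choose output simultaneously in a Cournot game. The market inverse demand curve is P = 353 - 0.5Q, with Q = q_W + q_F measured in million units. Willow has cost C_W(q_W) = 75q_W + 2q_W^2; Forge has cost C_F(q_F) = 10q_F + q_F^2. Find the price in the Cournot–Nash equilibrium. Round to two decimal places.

Willow's profit: π_W = (353 - 0.5Q)q_W - (75q_W + 2q_W²). Setting ∂π_W/∂q_W = 0: 278 - 5q_W - (1/2)(q_F) = 0.
Forge's profit: π_F = (353 - 0.5Q)q_F - (10q_F + q_F²). Setting ∂π_F/∂q_F = 0: 343 - 3q_F - (1/2)(q_W) = 0.
Rearranging gives the reaction functions q_W = (278 - (1/2)q_F)/5 and q_F = (343 - (1/2)q_W)/3.
Solving the pair: q_W = 44.9153, q_F = 106.8475.
Total output Q = 151.7627, so price P = 353 - (1/2)·151.7627 = 277.1186.

277.12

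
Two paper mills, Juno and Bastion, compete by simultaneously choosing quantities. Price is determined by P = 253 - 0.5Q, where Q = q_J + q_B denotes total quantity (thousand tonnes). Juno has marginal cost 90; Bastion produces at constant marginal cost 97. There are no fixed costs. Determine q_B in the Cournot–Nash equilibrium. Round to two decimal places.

99.33

Juno's profit: π_J = (253 - 0.5Q)q_J - (90q_J). Setting ∂π_J/∂q_J = 0: 163 - q_J - (1/2)(q_B) = 0.
Bastion's profit: π_B = (253 - 0.5Q)q_B - (97q_B). Setting ∂π_B/∂q_B = 0: 156 - q_B - (1/2)(q_J) = 0.
So q_J = (163 - (1/2)q_B) and q_B = (156 - (1/2)q_J).
Substituting one into the other gives q_J = 340/3 and q_B = 298/3.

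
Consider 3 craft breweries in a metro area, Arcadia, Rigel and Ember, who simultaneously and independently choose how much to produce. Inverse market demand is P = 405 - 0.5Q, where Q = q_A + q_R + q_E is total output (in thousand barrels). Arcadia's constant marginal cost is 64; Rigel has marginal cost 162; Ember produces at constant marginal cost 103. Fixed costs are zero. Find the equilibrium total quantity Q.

443

Arcadia's profit: π_A = (405 - 0.5Q)q_A - (64q_A). Setting ∂π_A/∂q_A = 0: 341 - q_A - (1/2)(q_R + q_E) = 0.
Rigel's first-order condition: 243 - q_R - (1/2)(q_A + q_E) = 0.
Ember's profit: π_E = (405 - 0.5Q)q_E - (103q_E). Setting ∂π_E/∂q_E = 0: 302 - q_E - (1/2)(q_A + q_R) = 0.
Adding the 3 first-order conditions: 886 − 2Q = 0, so Q = 443.
Back-substituting: q_A = (341 − 443/2)/(1/2) = 239, q_R = (243 − 443/2)/(1/2) = 43, q_E = (302 − 443/2)/(1/2) = 161.
Total output Q = 239 + 43 + 161 = 443.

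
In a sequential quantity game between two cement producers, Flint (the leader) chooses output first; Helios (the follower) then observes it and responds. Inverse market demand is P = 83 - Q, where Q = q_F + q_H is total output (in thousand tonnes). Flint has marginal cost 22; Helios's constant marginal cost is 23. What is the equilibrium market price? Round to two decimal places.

The follower Helios best-responds to any q_F: π_H = (83 - Q)q_H - 23q_H.
Setting the follower's marginal profit to zero, 60 - q_F - 2q_H = 0, i.e. q_H = (60 - q_F)/2.
Flint substitutes q_H(q_F) into its own profit: π_F = q_F(83 - q_F - (60 - q_F)/2) - 22q_F = (53 - (1/2)q_F)q_F - 22q_F.
Leader FOC: 31 - q_F = 0, so q_F = 31.
Then q_H = (60 - 31)/2 = 29/2.
Total output Q = 91/2, so price P = 83 - 91/2 = 75/2.

37.50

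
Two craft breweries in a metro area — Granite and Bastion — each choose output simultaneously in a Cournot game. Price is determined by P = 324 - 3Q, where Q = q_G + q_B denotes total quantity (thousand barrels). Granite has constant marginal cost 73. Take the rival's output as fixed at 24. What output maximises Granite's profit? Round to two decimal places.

With the rival's output fixed at 24, Granite's profit is π_G = (324 - 3·24 - 3q_G)q_G - (73q_G) = (252 - 3q_G)q_G - (73q_G).
∂π_G/∂q_G = 179 - 6q_G = 0, so q_G = 179/6.

29.83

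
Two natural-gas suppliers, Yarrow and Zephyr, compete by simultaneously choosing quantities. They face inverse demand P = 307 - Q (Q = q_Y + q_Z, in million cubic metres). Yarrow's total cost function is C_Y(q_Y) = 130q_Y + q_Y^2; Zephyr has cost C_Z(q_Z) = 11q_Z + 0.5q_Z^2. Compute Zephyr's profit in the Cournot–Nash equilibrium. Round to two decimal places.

Yarrow's profit: π_Y = (307 - Q)q_Y - (130q_Y + q_Y²). Setting ∂π_Y/∂q_Y = 0: 177 - 4q_Y - (q_Z) = 0.
Zephyr's first-order condition: 296 - 3q_Z - (q_Y) = 0.
So q_Y = (177 - q_Z)/4 and q_Z = (296 - q_Y)/3.
Solving the pair: q_Y = 235/11, q_Z = 1007/11.
Price P = 307 - 1242/11 = 194.0909.
Zephyr's profit: 194.0909·(1007/11) - 11·(1007/11) - (1/2)(1007/11)² = 12570.8554.

12570.86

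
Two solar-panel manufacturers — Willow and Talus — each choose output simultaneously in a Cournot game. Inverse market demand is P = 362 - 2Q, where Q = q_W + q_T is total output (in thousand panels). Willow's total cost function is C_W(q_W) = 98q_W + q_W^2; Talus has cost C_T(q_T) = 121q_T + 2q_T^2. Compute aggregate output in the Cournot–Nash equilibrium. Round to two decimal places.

Willow's profit: π_W = (362 - 2Q)q_W - (98q_W + q_W²). Setting ∂π_W/∂q_W = 0: 264 - 6q_W - 2(q_T) = 0.
Talus's first-order condition: 241 - 8q_T - 2(q_W) = 0.
Best responses: q_W = (264 - 2q_T)/6, q_T = (241 - 2q_W)/8.
Substituting one into the other gives q_W = 815/22 and q_T = 459/22.
Total output Q = 815/22 + 459/22 = 637/11.

57.91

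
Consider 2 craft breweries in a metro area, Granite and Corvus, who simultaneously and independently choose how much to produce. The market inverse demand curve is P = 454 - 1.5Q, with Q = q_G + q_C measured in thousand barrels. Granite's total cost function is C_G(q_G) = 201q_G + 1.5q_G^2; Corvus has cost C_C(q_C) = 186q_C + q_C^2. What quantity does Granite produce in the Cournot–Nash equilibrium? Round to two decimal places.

Granite's profit: π_G = (454 - 1.5Q)q_G - (201q_G + (3/2)q_G²). Setting ∂π_G/∂q_G = 0: 253 - 6q_G - (3/2)(q_C) = 0.
Corvus's first-order condition: 268 - 5q_C - (3/2)(q_G) = 0.
So q_G = (253 - (3/2)q_C)/6 and q_C = (268 - (3/2)q_G)/5.
Substituting one into the other gives q_G = 31.0991 and q_C = 1638/37.

31.10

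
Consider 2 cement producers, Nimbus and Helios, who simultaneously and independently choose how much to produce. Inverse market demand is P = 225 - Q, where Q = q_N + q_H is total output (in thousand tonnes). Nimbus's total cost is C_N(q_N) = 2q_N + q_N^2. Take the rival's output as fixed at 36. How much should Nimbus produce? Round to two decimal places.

With the rival's output fixed at 36, Nimbus's profit is π_N = (225 - 36 - q_N)q_N - (2q_N + q_N²) = (189 - q_N)q_N - (2q_N + q_N²).
∂π_N/∂q_N = 187 - 4q_N = 0, so q_N = 187/4.

46.75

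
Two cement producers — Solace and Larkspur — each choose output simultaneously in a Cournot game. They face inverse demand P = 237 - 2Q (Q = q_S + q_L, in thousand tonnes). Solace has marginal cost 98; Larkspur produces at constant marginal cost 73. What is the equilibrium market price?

136

Solace's profit: π_S = (237 - 2Q)q_S - (98q_S). Setting ∂π_S/∂q_S = 0: 139 - 4q_S - 2(q_L) = 0.
Larkspur's profit: π_L = (237 - 2Q)q_L - (73q_L). Setting ∂π_L/∂q_L = 0: 164 - 4q_L - 2(q_S) = 0.
Best responses: q_S = (139 - 2q_L)/4, q_L = (164 - 2q_S)/4.
Solving the pair: q_S = 19, q_L = 63/2.
Total output Q = 101/2, so price P = 237 - 2·(101/2) = 136.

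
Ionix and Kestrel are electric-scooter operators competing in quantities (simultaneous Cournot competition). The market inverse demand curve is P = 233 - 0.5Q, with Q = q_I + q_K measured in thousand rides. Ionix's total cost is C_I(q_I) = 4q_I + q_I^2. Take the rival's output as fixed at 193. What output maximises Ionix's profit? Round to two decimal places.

44.17

With the rival's output fixed at 193, Ionix's profit is π_I = (233 - (1/2)·193 - (1/2)q_I)q_I - (4q_I + q_I²) = (273/2 - (1/2)q_I)q_I - (4q_I + q_I²).
∂π_I/∂q_I = 265/2 - 3q_I = 0, so q_I = 265/6.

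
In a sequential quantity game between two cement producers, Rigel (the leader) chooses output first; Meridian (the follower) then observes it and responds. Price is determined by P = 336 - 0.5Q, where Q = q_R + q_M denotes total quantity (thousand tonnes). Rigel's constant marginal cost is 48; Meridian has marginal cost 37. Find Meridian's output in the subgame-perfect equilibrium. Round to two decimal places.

Solve by backward induction. Given q_R, the follower Meridian maximises π_M = (336 - (1/2)q_R - (1/2)q_M)q_M - 37q_M.
Setting the follower's marginal profit to zero, 299 - (1/2)q_R - q_M = 0, i.e. q_M = (299 - (1/2)q_R).
Rigel substitutes q_M(q_R) into its own profit: π_R = q_R(336 - (1/2)q_R - (299 - (1/2)q_R)/2) - 48q_R = (373/2 - (1/4)q_R)q_R - 48q_R.
The leader's first-order condition 277/2 - (1/2)q_R = 0 yields q_R = 277.
Then q_M = (299 - (1/2)·277) = 321/2.

160.50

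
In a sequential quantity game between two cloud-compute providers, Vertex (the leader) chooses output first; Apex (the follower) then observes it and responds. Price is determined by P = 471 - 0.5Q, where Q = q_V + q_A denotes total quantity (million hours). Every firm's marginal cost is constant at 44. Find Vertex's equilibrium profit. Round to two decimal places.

Solve by backward induction. Given q_V, the follower Apex maximises π_A = (471 - (1/2)q_V - (1/2)q_A)q_A - 44q_A.
∂π_A/∂q_A = 427 - (1/2)q_V - q_A = 0 gives the reaction function q_A = (427 - (1/2)q_V).
Vertex substitutes q_A(q_V) into its own profit: π_V = q_V(471 - (1/2)q_V - (427 - (1/2)q_V)/2) - 44q_V = (515/2 - (1/4)q_V)q_V - 44q_V.
Leader FOC: 427/2 - (1/2)q_V = 0, so q_V = 427.
Then q_A = (427 - (1/2)·427) = 427/2.
Price P = 471 - (1/2)·(1281/2) = 603/4.
Vertex's profit: (603/4 - 44)·427 = 45582.2500.

45582.25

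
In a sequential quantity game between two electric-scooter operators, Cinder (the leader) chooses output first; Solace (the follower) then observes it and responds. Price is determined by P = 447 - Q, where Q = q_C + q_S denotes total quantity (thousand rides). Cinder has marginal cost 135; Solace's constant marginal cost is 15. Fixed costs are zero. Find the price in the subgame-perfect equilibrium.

The follower Solace best-responds to any q_C: π_S = (447 - Q)q_S - 15q_S.
Follower FOC: 432 - q_C - 2q_S = 0, so q_S(q_C) = (432 - q_C)/2.
Cinder substitutes q_S(q_C) into its own profit: π_C = q_C(447 - q_C - (432 - q_C)/2) - 135q_C = (231 - (1/2)q_C)q_C - 135q_C.
Leader FOC: 96 - q_C = 0, so q_C = 96.
Then q_S = (432 - 96)/2 = 168.
Total output Q = 264, so price P = 447 - 264 = 183.

183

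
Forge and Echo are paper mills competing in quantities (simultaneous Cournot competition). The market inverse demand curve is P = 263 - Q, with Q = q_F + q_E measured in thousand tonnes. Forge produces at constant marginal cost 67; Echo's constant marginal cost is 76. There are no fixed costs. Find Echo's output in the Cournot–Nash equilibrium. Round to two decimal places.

Forge's profit: π_F = (263 - Q)q_F - (67q_F). Setting ∂π_F/∂q_F = 0: 196 - 2q_F - (q_E) = 0.
Echo's profit: π_E = (263 - Q)q_E - (76q_E). Setting ∂π_E/∂q_E = 0: 187 - 2q_E - (q_F) = 0.
So q_F = (196 - q_E)/2 and q_E = (187 - q_F)/2.
Solving the pair: q_F = 205/3, q_E = 178/3.

59.33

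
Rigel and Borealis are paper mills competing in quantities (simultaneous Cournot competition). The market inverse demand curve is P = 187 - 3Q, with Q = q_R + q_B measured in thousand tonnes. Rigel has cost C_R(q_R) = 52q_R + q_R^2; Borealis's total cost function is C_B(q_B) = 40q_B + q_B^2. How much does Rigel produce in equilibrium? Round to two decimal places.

Rigel's profit: π_R = (187 - 3Q)q_R - (52q_R + q_R²). Setting ∂π_R/∂q_R = 0: 135 - 8q_R - 3(q_B) = 0.
Borealis's profit: π_B = (187 - 3Q)q_B - (40q_B + q_B²). Setting ∂π_B/∂q_B = 0: 147 - 8q_B - 3(q_R) = 0.
Best responses: q_R = (135 - 3q_B)/8, q_B = (147 - 3q_R)/8.
Solving the pair: q_R = 639/55, q_B = 771/55.

11.62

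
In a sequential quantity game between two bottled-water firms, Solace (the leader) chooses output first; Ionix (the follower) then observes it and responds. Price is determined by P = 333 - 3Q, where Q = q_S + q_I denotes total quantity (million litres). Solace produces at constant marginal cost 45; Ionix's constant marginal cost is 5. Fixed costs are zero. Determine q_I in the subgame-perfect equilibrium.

34

Solve by backward induction. Given q_S, the follower Ionix maximises π_I = (333 - 3q_S - 3q_I)q_I - 5q_I.
∂π_I/∂q_I = 328 - 3q_S - 6q_I = 0 gives the reaction function q_I = (328 - 3q_S)/6.
Solace substitutes q_I(q_S) into its own profit: π_S = q_S(333 - 3q_S - (328 - 3q_S)/2) - 45q_S = (169 - (3/2)q_S)q_S - 45q_S.
The leader's first-order condition 124 - 3q_S = 0 yields q_S = 124/3.
Then q_I = (328 - 3·(124/3))/6 = 34.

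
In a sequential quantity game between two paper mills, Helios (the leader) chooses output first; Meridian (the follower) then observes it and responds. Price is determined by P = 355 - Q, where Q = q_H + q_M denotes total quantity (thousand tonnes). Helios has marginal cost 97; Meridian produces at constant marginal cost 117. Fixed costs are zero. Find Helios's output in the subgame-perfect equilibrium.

139

The follower Meridian best-responds to any q_H: π_M = (355 - Q)q_M - 117q_M.
Follower FOC: 238 - q_H - 2q_M = 0, so q_M(q_H) = (238 - q_H)/2.
The leader anticipates this reaction. Substituting into P = 355 - Q gives P = 236 - (1/2)q_H, so π_H = (236 - (1/2)q_H)q_H - 97q_H.
Maximising: ∂π_H/∂q_H = 139 - q_H = 0, giving q_H = 139.
Then q_M = (238 - 139)/2 = 99/2.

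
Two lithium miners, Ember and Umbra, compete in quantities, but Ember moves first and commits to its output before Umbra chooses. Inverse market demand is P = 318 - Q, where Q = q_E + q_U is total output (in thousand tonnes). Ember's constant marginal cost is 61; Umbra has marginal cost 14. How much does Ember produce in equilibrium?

105

The follower Umbra best-responds to any q_E: π_U = (318 - Q)q_U - 14q_U.
Setting the follower's marginal profit to zero, 304 - q_E - 2q_U = 0, i.e. q_U = (304 - q_E)/2.
Ember substitutes q_U(q_E) into its own profit: π_E = q_E(318 - q_E - (304 - q_E)/2) - 61q_E = (166 - (1/2)q_E)q_E - 61q_E.
Maximising: ∂π_E/∂q_E = 105 - q_E = 0, giving q_E = 105.
Then q_U = (304 - 105)/2 = 199/2.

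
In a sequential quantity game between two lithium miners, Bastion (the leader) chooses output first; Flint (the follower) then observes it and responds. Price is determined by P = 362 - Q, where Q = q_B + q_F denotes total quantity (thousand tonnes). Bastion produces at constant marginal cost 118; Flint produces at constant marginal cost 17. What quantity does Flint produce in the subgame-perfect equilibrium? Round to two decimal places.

Solve by backward induction. Given q_B, the follower Flint maximises π_F = (362 - q_B - q_F)q_F - 17q_F.
∂π_F/∂q_F = 345 - q_B - 2q_F = 0 gives the reaction function q_F = (345 - q_B)/2.
The leader anticipates this reaction. Substituting into P = 362 - Q gives P = 379/2 - (1/2)q_B, so π_B = (379/2 - (1/2)q_B)q_B - 118q_B.
The leader's first-order condition 143/2 - q_B = 0 yields q_B = 143/2.
Then q_F = (345 - 143/2)/2 = 547/4.

136.75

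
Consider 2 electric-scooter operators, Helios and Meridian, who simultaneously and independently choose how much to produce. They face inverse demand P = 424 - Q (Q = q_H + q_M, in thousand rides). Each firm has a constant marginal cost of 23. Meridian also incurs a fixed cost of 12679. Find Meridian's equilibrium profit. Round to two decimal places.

A representative firm's profit is π_i = q_i(424 - Q) - 23q_i.
First-order condition (treating rivals' output as given): 401 - 2q_i - q_j = 0.
By symmetry each firm produces the same amount; substituting q_j = q_i yields q_i = 401/3.
Price P = 424 - 802/3 = 470/3.
Meridian's profit: (470/3 - 23)·(401/3) - 12679 = 5187.7778.

5187.78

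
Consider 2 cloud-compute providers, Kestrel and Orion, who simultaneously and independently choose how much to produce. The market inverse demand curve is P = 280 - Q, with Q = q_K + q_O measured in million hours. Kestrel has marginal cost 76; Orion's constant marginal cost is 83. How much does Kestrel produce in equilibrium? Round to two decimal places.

70.33

Kestrel's profit: π_K = (280 - Q)q_K - (76q_K). Setting ∂π_K/∂q_K = 0: 204 - 2q_K - (q_O) = 0.
Orion's profit: π_O = (280 - Q)q_O - (83q_O). Setting ∂π_O/∂q_O = 0: 197 - 2q_O - (q_K) = 0.
Best responses: q_K = (204 - q_O)/2, q_O = (197 - q_K)/2.
Substituting one into the other gives q_K = 211/3 and q_O = 190/3.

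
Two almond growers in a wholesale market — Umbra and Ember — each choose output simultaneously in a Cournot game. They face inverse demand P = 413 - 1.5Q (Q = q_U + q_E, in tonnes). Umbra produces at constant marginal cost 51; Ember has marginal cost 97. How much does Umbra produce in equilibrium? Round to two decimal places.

Umbra's profit: π_U = (413 - 1.5Q)q_U - (51q_U). Setting ∂π_U/∂q_U = 0: 362 - 3q_U - (3/2)(q_E) = 0.
Ember's first-order condition: 316 - 3q_E - (3/2)(q_U) = 0.
Rearranging gives the reaction functions q_U = (362 - (3/2)q_E)/3 and q_E = (316 - (3/2)q_U)/3.
Substituting one into the other gives q_U = 272/3 and q_E = 60.

90.67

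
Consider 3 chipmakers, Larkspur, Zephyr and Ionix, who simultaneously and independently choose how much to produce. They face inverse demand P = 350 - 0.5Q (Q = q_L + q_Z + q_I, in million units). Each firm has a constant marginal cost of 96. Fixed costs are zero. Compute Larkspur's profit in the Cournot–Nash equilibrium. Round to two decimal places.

Each firm earns π_i = (350 - 0.5Q)q_i - 96q_i.
First-order condition (treating rivals' output as given): 254 - q_i - (1/2)·Σ_{j≠i} q_j = 0.
With identical firms every q_j equals q_i, so Σ_{j≠i} q_j = 2q_i and 254 = 2q_i, giving q_i = 127.
Price P = 350 - (1/2)·381 = 319/2.
Larkspur's profit: (319/2 - 96)·127 = 8064.5000.

8064.50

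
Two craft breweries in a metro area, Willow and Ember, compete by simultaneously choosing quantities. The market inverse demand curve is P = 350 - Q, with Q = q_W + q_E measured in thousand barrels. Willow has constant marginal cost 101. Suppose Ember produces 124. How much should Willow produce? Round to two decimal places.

62.50

With the rival's output fixed at 124, Willow's profit is π_W = (350 - 124 - q_W)q_W - (101q_W) = (226 - q_W)q_W - (101q_W).
∂π_W/∂q_W = 125 - 2q_W = 0, so q_W = 125/2.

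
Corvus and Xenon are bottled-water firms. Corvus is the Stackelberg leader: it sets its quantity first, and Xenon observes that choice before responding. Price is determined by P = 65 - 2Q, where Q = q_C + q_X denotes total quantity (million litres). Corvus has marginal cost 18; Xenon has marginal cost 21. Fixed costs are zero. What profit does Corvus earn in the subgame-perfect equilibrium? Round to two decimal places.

The follower Xenon best-responds to any q_C: π_X = (65 - 2Q)q_X - 21q_X.
Setting the follower's marginal profit to zero, 44 - 2q_C - 4q_X = 0, i.e. q_X = (44 - 2q_C)/4.
The leader anticipates this reaction. Substituting into P = 65 - 2Q gives P = 43 - q_C, so π_C = (43 - q_C)q_C - 18q_C.
Leader FOC: 25 - 2q_C = 0, so q_C = 25/2.
Then q_X = (44 - 2·(25/2))/4 = 19/4.
Price P = 65 - 2·(69/4) = 61/2.
Corvus's profit: (61/2 - 18)·(25/2) = 625/4.

156.25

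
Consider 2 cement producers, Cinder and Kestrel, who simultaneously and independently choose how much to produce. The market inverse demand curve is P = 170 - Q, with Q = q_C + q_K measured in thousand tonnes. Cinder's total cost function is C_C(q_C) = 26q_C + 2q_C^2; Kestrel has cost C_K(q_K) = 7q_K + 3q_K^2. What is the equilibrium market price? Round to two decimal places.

Cinder's profit: π_C = (170 - Q)q_C - (26q_C + 2q_C²). Setting ∂π_C/∂q_C = 0: 144 - 6q_C - (q_K) = 0.
Kestrel's first-order condition: 163 - 8q_K - (q_C) = 0.
Rearranging gives the reaction functions q_C = (144 - q_K)/6 and q_K = (163 - q_C)/8.
Substituting one into the other gives q_C = 989/47 and q_K = 834/47.
Total output Q = 1823/47, so price P = 170 - 1823/47 = 131.2128.

131.21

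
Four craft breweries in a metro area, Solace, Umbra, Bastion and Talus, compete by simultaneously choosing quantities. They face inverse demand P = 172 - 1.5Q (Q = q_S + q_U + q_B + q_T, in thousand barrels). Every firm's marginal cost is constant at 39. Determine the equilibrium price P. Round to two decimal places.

65.60

A representative firm's profit is π_i = q_i(172 - 1.5Q) - 39q_i.
First-order condition (treating rivals' output as given): 133 - 3q_i - (3/2)·Σ_{j≠i} q_j = 0.
With identical firms every q_j equals q_i, so Σ_{j≠i} q_j = 3q_i and 133 = (15/2)q_i, giving q_i = 266/15.
Total output Q = 1064/15, so price P = 172 - (3/2)·(1064/15) = 328/5.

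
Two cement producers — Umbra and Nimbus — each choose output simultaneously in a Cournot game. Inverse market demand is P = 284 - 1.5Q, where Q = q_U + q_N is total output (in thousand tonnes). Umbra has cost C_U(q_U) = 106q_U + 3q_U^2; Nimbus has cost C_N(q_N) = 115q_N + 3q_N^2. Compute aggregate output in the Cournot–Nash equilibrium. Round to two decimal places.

33.05

Umbra's profit: π_U = (284 - 1.5Q)q_U - (106q_U + 3q_U²). Setting ∂π_U/∂q_U = 0: 178 - 9q_U - (3/2)(q_N) = 0.
Nimbus's profit: π_N = (284 - 1.5Q)q_N - (115q_N + 3q_N²). Setting ∂π_N/∂q_N = 0: 169 - 9q_N - (3/2)(q_U) = 0.
Rearranging gives the reaction functions q_U = (178 - (3/2)q_N)/9 and q_N = (169 - (3/2)q_U)/9.
Solving the pair: q_U = 1798/105, q_N = 1672/105.
Total output Q = 1798/105 + 1672/105 = 694/21.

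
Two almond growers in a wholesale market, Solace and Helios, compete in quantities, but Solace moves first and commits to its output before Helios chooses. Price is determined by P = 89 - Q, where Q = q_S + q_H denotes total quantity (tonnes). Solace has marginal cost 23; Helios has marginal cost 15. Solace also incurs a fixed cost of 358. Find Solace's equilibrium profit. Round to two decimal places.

The follower Helios best-responds to any q_S: π_H = (89 - Q)q_H - 15q_H.
Setting the follower's marginal profit to zero, 74 - q_S - 2q_H = 0, i.e. q_H = (74 - q_S)/2.
The leader anticipates this reaction. Substituting into P = 89 - Q gives P = 52 - (1/2)q_S, so π_S = (52 - (1/2)q_S)q_S - 23q_S.
Leader FOC: 29 - q_S = 0, so q_S = 29.
Then q_H = (74 - 29)/2 = 45/2.
Price P = 89 - 103/2 = 75/2.
Solace's profit: (75/2 - 23)·29 - 358 = 125/2.

62.50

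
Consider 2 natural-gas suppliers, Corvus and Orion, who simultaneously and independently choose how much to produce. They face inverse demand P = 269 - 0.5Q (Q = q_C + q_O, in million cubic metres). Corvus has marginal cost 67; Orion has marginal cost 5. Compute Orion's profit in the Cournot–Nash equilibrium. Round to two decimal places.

23616.89

Corvus's profit: π_C = (269 - 0.5Q)q_C - (67q_C). Setting ∂π_C/∂q_C = 0: 202 - q_C - (1/2)(q_O) = 0.
Orion's profit: π_O = (269 - 0.5Q)q_O - (5q_O). Setting ∂π_O/∂q_O = 0: 264 - q_O - (1/2)(q_C) = 0.
So q_C = (202 - (1/2)q_O) and q_O = (264 - (1/2)q_C).
Solving the pair: q_C = 280/3, q_O = 652/3.
Price P = 269 - (1/2)·(932/3) = 341/3.
Orion's profit: (341/3 - 5)·(652/3) = 23616.8889.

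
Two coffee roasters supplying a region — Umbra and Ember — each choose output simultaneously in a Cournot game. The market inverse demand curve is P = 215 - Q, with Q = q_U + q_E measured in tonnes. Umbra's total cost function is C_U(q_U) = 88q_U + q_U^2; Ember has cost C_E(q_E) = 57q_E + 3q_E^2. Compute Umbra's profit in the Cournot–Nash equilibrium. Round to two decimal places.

Umbra's profit: π_U = (215 - Q)q_U - (88q_U + q_U²). Setting ∂π_U/∂q_U = 0: 127 - 4q_U - (q_E) = 0.
Ember's profit: π_E = (215 - Q)q_E - (57q_E + 3q_E²). Setting ∂π_E/∂q_E = 0: 158 - 8q_E - (q_U) = 0.
Best responses: q_U = (127 - q_E)/4, q_E = (158 - q_U)/8.
Substituting one into the other gives q_U = 858/31 and q_E = 505/31.
Price P = 215 - 1363/31 = 171.0323.
Umbra's profit: 171.0323·(858/31) - 88·(858/31) - (858/31)² = 1532.0791.

1532.08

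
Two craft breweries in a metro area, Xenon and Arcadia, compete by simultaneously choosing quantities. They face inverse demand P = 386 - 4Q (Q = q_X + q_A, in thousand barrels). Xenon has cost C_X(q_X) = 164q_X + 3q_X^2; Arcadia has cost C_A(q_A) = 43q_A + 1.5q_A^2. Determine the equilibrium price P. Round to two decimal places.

241.54

Xenon's profit: π_X = (386 - 4Q)q_X - (164q_X + 3q_X²). Setting ∂π_X/∂q_X = 0: 222 - 14q_X - 4(q_A) = 0.
Arcadia's first-order condition: 343 - 11q_A - 4(q_X) = 0.
Best responses: q_X = (222 - 4q_A)/14, q_A = (343 - 4q_X)/11.
Solving the pair: q_X = 535/69, q_A = 1957/69.
Total output Q = 36.1159, so price P = 386 - 4·36.1159 = 241.5362.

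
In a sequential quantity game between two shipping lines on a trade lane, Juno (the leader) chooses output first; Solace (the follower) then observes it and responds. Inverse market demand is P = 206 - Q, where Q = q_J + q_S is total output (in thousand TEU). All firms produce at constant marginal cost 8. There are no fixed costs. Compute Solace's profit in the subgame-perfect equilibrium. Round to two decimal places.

The follower Solace best-responds to any q_J: π_S = (206 - Q)q_S - 8q_S.
Follower FOC: 198 - q_J - 2q_S = 0, so q_S(q_J) = (198 - q_J)/2.
Juno substitutes q_S(q_J) into its own profit: π_J = q_J(206 - q_J - (198 - q_J)/2) - 8q_J = (107 - (1/2)q_J)q_J - 8q_J.
The leader's first-order condition 99 - q_J = 0 yields q_J = 99.
Then q_S = (198 - 99)/2 = 99/2.
Price P = 206 - 297/2 = 115/2.
Solace's profit: (115/2 - 8)·(99/2) = 2450.2500.

2450.25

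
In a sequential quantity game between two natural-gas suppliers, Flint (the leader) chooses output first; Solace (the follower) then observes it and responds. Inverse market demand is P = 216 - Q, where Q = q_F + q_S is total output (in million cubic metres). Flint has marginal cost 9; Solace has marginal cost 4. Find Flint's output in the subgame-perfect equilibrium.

101

Solve by backward induction. Given q_F, the follower Solace maximises π_S = (216 - q_F - q_S)q_S - 4q_S.
Follower FOC: 212 - q_F - 2q_S = 0, so q_S(q_F) = (212 - q_F)/2.
Flint substitutes q_S(q_F) into its own profit: π_F = q_F(216 - q_F - (212 - q_F)/2) - 9q_F = (110 - (1/2)q_F)q_F - 9q_F.
The leader's first-order condition 101 - q_F = 0 yields q_F = 101.
Then q_S = (212 - 101)/2 = 111/2.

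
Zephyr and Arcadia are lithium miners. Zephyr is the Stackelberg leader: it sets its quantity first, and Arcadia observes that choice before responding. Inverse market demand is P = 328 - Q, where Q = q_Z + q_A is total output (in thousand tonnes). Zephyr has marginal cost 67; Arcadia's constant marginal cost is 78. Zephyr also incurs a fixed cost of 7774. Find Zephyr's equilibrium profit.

The follower Arcadia best-responds to any q_Z: π_A = (328 - Q)q_A - 78q_A.
Setting the follower's marginal profit to zero, 250 - q_Z - 2q_A = 0, i.e. q_A = (250 - q_Z)/2.
Zephyr substitutes q_A(q_Z) into its own profit: π_Z = q_Z(328 - q_Z - (250 - q_Z)/2) - 67q_Z = (203 - (1/2)q_Z)q_Z - 67q_Z.
Maximising: ∂π_Z/∂q_Z = 136 - q_Z = 0, giving q_Z = 136.
Then q_A = (250 - 136)/2 = 57.
Price P = 328 - 193 = 135.
Zephyr's profit: (135 - 67)·136 - 7774 = 1474.

1474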